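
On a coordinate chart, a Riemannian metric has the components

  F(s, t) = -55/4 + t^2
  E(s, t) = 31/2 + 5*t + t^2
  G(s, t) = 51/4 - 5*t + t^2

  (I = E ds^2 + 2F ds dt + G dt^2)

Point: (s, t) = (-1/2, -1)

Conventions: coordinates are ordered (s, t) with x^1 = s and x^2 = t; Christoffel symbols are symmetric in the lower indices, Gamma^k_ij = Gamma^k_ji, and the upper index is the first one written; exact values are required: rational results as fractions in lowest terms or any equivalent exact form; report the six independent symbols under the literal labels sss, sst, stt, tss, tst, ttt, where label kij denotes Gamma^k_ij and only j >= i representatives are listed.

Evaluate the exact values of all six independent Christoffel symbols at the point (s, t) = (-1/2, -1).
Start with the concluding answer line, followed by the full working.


Answer: Gamma_sss = -102/283, Gamma_sst = 150/283, Gamma_stt = -438/283, Gamma_tss = -92/283, Gamma_tst = 102/283, Gamma_ttt = -1052/849

E = 23/2, F = -51/4, G = 75/4 at the point
E_s = 0, E_t = 3, F_s = 0, F_t = -2, G_s = 0, G_t = -7
EG - F^2 = 849/16;  g^inv = (16/849) * [[75/4, 51/4], [51/4, 23/2]]
first-kind symbols [ij,l] = (1/2)(d_i g_jl + d_j g_il - d_l g_ij): [ss,s] = E_s/2 = 0, [ss,t] = F_s - E_t/2 = -3/2, [st,s] = E_t/2 = 3/2, [st,t] = G_s/2 = 0, [tt,s] = F_t - G_s/2 = -2, [tt,t] = G_t/2 = -7/2
Gamma^s_ij = (G*[ij,s] - F*[ij,t])/(EG - F^2), Gamma^t_ij = (E*[ij,t] - F*[ij,s])/(EG - F^2)


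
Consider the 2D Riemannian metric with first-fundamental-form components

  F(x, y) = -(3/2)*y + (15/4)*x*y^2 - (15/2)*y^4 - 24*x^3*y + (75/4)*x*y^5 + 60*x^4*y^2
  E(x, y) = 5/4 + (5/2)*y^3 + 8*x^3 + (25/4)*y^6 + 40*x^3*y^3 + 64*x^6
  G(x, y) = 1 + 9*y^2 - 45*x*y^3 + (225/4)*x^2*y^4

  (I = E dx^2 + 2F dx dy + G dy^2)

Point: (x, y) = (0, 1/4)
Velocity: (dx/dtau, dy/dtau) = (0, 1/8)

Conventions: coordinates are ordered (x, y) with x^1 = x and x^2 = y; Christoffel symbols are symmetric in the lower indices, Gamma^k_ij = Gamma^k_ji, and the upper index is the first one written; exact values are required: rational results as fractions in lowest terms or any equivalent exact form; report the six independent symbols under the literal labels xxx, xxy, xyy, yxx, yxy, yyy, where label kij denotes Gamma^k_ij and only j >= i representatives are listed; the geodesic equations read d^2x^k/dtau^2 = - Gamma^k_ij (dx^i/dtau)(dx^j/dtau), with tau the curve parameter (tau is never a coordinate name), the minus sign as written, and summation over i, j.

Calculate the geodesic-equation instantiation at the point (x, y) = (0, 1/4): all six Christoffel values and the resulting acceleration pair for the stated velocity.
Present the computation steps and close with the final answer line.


E = 21145/16384, F = -207/512, G = 25/16 at the point
E_x = 0, E_y = 1035/2048, F_x = 1035/4096, F_y = -63/32, G_x = -45/64, G_y = 9/2
EG - F^2 = 30361/16384;  g^inv = (16384/30361) * [[25/16, 207/512], [207/512, 21145/16384]]
first-kind symbols [ij,l] = (1/2)(d_i g_jl + d_j g_il - d_l g_ij): [xx,x] = E_x/2 = 0, [xx,y] = F_x - E_y/2 = 0, [xy,x] = E_y/2 = 1035/4096, [xy,y] = G_x/2 = -45/128, [yy,x] = F_y - G_x/2 = -207/128, [yy,y] = G_y/2 = 9/4
Gamma^x_ij = (G*[ij,x] - F*[ij,y])/(EG - F^2), Gamma^y_ij = (E*[ij,y] - F*[ij,x])/(EG - F^2)
Gamma_xxx = 0, Gamma_xxy = 4140/30361, Gamma_xyy = -26496/30361, Gamma_yxx = 0, Gamma_yxy = -5760/30361, Gamma_yyy = 36864/30361
d^2x/dtau^2 = -(Gamma_xxx*(0)^2 + 2*Gamma_xxy*(0)*(1/8) + Gamma_xyy*(1/8)^2) = 414/30361
d^2y/dtau^2 = -(Gamma_yxx*(0)^2 + 2*Gamma_yxy*(0)*(1/8) + Gamma_yyy*(1/8)^2) = -576/30361

Answer: Gamma_xxx = 0, Gamma_xxy = 4140/30361, Gamma_xyy = -26496/30361, Gamma_yxx = 0, Gamma_yxy = -5760/30361, Gamma_yyy = 36864/30361; accelerations (d^2x/dtau^2, d^2y/dtau^2) = (414/30361, -576/30361)


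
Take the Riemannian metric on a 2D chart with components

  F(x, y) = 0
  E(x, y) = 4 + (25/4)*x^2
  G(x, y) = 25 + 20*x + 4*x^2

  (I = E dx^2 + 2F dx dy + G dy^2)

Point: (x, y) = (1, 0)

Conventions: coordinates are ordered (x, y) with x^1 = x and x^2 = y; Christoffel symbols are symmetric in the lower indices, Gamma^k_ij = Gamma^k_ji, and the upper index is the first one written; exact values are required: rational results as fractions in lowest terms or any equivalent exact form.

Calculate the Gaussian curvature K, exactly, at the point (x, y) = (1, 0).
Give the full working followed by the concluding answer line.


E = 41/4, F = 0, G = 49, EG - F^2 = 2009/4 at the point
E_x = 25/2, E_y = 0, F_x = 0, F_y = 0, G_x = 28, G_y = 0
E_yy = 0, F_xy = 0, G_xx = 8
Using the Brioschi determinant formula for K from the metric derivatives:
M1 = [[-E_yy/2 + F_xy - G_xx/2, E_x/2, F_x - E_y/2], [F_y - G_x/2, E, F], [G_y/2, F, G]] = [[-4, 25/4, 0], [-14, 41/4, 0], [0, 0, 49]]; det M1 = 4557/2
M2 = [[0, E_y/2, G_x/2], [E_y/2, E, F], [G_x/2, F, G]] = [[0, 0, 14], [0, 41/4, 0], [14, 0, 49]]; det M2 = -2009
det M1 - det M2 = 8575/2; K = 8575/2 / (2009/4)^2 = 200/11767

Answer: K = 200/11767


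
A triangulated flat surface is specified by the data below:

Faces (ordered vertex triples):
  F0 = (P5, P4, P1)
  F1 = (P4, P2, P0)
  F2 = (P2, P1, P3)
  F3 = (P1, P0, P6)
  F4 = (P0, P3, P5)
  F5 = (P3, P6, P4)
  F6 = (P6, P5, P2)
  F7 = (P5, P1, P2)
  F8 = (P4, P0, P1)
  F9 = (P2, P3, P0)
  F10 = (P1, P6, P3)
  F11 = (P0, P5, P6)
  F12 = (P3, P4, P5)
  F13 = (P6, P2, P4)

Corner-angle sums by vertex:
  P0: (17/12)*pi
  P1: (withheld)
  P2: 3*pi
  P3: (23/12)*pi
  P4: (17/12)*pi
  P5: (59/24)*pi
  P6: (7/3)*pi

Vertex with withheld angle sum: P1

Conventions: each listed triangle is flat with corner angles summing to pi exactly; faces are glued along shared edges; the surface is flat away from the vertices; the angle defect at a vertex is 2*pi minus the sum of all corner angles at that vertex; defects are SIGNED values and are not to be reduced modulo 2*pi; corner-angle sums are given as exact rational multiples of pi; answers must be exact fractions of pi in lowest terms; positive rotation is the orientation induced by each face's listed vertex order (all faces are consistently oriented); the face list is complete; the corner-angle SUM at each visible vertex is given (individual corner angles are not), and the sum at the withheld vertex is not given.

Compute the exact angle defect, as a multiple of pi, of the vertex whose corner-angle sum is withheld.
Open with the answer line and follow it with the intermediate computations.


Answer: defect(P1) = (13/24)*pi

V = 7, E = 21, F = 14; chi = V - E + F = 0
Gauss-Bonnet: total defect = 2*pi*chi = 0; visible defects sum to (-13/24)*pi


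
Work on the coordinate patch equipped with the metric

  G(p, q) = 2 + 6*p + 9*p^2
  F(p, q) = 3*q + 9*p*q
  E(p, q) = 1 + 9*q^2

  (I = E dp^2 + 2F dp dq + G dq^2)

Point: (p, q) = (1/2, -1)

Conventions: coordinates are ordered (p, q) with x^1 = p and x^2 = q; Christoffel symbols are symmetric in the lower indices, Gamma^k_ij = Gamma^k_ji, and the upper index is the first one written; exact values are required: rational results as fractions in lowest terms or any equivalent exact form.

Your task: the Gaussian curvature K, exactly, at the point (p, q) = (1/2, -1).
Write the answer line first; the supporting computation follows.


Answer: K = -144/4225

E = 10, F = -15/2, G = 29/4, EG - F^2 = 65/4 at the point
E_p = 0, E_q = -18, F_p = -9, F_q = 15/2, G_p = 15, G_q = 0
E_qq = 18, F_pq = 9, G_pp = 18
Evaluate Brioschi's two determinant matrices M1, M2 and divide by (EG - F^2)^2.
M1 = [[-E_qq/2 + F_pq - G_pp/2, E_p/2, F_p - E_q/2], [F_q - G_p/2, E, F], [G_q/2, F, G]] = [[-9, 0, 0], [0, 10, -15/2], [0, -15/2, 29/4]]; det M1 = -585/4
M2 = [[0, E_q/2, G_p/2], [E_q/2, E, F], [G_p/2, F, G]] = [[0, -9, 15/2], [-9, 10, -15/2], [15/2, -15/2, 29/4]]; det M2 = -549/4
det M1 - det M2 = -9; K = -9 / (65/4)^2 = -144/4225


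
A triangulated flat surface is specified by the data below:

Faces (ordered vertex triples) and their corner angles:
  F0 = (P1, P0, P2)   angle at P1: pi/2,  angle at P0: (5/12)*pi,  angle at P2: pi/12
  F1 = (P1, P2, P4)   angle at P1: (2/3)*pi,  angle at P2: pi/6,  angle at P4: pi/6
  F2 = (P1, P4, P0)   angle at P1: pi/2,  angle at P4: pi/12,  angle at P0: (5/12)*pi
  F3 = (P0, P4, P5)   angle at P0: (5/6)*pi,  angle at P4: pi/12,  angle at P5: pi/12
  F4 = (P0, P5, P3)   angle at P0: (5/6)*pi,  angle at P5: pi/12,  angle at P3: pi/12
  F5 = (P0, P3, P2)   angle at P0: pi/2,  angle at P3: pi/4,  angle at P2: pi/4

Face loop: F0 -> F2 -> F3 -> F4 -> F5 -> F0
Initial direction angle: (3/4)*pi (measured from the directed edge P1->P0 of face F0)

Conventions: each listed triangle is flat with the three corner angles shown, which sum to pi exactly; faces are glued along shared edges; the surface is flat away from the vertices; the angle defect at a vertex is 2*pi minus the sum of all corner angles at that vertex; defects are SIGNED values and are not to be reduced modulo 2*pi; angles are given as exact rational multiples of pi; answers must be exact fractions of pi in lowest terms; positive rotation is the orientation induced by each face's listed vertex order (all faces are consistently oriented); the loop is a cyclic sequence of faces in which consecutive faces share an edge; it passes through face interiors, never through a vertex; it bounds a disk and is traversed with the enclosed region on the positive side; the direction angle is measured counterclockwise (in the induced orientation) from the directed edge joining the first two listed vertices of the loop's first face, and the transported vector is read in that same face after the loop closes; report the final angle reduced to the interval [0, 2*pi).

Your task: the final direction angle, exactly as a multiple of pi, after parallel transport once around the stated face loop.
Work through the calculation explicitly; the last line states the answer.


enclosed vertex P0: corner angles sum to 3*pi, defect = 2*pi - 3*pi = -pi
the final direction is the initial angle plus the enclosed defects, taken mod 2*pi in the induced orientation
final angle = (3/4)*pi - pi = (7/4)*pi (mod 2*pi)

Answer: final direction angle = (7/4)*pi


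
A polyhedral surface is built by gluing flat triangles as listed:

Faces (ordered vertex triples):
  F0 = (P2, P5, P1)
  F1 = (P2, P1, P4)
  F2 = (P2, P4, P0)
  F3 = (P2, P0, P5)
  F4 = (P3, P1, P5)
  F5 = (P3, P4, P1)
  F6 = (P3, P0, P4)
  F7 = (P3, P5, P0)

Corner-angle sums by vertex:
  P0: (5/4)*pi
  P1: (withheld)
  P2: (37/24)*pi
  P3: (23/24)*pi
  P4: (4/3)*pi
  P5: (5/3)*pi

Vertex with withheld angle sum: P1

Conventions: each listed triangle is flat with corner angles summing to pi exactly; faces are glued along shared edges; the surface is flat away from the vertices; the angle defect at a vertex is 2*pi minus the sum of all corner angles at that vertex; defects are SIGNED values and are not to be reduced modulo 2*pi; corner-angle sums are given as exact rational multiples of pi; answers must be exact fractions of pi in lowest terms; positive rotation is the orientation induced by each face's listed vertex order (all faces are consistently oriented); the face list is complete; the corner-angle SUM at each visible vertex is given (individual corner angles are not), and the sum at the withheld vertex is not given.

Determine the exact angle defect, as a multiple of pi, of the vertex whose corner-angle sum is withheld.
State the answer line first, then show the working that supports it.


Answer: defect(P1) = (3/4)*pi

V = 6, E = 12, F = 8; chi = V - E + F = 2
Gauss-Bonnet: total defect = 2*pi*chi = 4*pi; visible defects sum to (13/4)*pi


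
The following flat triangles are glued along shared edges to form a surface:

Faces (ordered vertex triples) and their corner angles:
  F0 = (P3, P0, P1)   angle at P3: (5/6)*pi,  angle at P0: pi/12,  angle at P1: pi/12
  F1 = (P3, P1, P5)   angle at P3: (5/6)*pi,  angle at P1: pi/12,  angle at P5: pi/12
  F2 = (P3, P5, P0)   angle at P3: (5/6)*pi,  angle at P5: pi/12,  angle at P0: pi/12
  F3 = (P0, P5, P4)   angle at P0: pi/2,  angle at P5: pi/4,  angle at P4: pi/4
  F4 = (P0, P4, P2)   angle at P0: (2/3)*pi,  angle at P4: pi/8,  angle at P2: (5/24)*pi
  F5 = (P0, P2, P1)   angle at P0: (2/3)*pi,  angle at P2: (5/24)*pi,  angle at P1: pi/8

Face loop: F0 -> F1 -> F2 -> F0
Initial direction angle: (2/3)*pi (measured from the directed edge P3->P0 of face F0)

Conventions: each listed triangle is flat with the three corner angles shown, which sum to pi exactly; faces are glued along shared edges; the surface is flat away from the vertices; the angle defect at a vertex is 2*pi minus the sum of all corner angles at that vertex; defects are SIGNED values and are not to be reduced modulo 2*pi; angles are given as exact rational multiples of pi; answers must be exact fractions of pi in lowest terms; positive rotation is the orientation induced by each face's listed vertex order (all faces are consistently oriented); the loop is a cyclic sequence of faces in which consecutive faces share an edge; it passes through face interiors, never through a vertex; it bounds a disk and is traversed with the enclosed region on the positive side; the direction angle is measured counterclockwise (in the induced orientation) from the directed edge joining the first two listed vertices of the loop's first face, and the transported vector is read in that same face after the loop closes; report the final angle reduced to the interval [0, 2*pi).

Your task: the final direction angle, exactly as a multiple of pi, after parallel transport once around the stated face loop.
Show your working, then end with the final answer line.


enclosed vertex P3: corner angles sum to (5/2)*pi, defect = 2*pi - (5/2)*pi = -pi/2
final direction = starting direction + enclosed defect total, reduced mod 2*pi (induced orientation)
final angle = (2/3)*pi - pi/2 = pi/6 (mod 2*pi)

Answer: final direction angle = pi/6


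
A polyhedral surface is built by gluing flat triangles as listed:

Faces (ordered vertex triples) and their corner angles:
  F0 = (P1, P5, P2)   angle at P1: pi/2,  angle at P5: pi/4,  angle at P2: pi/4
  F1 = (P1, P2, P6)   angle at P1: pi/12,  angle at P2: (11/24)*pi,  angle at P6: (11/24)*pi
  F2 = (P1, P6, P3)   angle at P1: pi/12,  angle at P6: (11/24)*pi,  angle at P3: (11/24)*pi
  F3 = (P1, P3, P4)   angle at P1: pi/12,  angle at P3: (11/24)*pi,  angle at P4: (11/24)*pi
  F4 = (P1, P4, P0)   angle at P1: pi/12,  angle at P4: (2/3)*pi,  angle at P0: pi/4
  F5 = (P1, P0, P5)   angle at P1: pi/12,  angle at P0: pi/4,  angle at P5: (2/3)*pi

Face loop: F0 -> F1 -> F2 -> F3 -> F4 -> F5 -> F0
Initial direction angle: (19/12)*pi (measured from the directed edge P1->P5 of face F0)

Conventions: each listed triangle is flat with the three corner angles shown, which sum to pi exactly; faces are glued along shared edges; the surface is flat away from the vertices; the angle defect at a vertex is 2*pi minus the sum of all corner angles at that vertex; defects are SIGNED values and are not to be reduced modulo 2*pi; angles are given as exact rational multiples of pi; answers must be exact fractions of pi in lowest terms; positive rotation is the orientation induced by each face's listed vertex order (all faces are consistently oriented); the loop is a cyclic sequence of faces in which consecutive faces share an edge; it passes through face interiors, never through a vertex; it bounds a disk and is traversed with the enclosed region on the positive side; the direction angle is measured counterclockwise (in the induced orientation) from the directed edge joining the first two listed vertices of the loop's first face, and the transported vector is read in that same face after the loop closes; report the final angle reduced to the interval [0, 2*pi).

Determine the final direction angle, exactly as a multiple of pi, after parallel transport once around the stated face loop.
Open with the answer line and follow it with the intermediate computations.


Answer: final direction angle = (2/3)*pi

enclosed vertex P1: corner angles sum to (11/12)*pi, defect = 2*pi - (11/12)*pi = (13/12)*pi
summing the enclosed defects onto the initial angle, mod 2*pi in the induced orientation:
final angle = (19/12)*pi + (13/12)*pi = (2/3)*pi (mod 2*pi)


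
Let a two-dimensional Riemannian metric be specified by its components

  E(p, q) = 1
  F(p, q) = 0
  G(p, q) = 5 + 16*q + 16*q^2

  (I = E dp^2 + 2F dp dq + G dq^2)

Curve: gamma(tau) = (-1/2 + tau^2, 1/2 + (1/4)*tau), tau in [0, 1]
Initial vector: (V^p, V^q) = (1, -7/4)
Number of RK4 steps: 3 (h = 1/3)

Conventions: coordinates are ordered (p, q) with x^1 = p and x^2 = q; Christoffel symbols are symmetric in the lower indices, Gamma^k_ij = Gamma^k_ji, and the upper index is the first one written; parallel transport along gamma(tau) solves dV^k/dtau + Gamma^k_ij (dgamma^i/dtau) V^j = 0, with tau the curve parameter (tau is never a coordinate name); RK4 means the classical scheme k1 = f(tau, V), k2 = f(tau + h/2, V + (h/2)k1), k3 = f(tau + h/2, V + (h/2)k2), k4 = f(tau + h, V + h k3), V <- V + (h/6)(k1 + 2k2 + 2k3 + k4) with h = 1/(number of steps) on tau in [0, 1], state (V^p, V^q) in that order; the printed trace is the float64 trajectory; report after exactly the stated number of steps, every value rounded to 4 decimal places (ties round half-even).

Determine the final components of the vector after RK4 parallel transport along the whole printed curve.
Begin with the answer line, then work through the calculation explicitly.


Answer: V^p = 1.0000, V^q = -1.4151

gamma'(tau) = (2*tau, 1/4); f(tau, V)^k = -Gamma^k_ij(gamma(tau)) gamma'^i(tau) V^j; h = 1/3; intermediate values shown to 6 dp
curve data and Christoffel symbols at the stage parameters:
  tau = 0.000000: gamma = (-0.500000, 0.500000), gamma' = (0.000000, 0.250000); Gamma_ppp = 0.000000, Gamma_ppq = 0.000000, Gamma_pqq = 0.000000, Gamma_qpp = 0.000000, Gamma_qpq = 0.000000, Gamma_qqq = 0.941176
  tau = 0.166667: gamma = (-0.472222, 0.541667), gamma' = (0.333333, 0.250000); Gamma_ppp = 0.000000, Gamma_ppq = 0.000000, Gamma_pqq = 0.000000, Gamma_qpp = 0.000000, Gamma_qpq = 0.000000, Gamma_qqq = 0.907716
  tau = 0.333333: gamma = (-0.388889, 0.583333), gamma' = (0.666667, 0.250000); Gamma_ppp = 0.000000, Gamma_ppq = 0.000000, Gamma_pqq = 0.000000, Gamma_qpp = 0.000000, Gamma_qpq = 0.000000, Gamma_qqq = 0.876404
  tau = 0.500000: gamma = (-0.250000, 0.625000), gamma' = (1.000000, 0.250000); Gamma_ppp = 0.000000, Gamma_ppq = 0.000000, Gamma_pqq = 0.000000, Gamma_qpp = 0.000000, Gamma_qpq = 0.000000, Gamma_qqq = 0.847059
  tau = 0.666667: gamma = (-0.055556, 0.666667), gamma' = (1.333333, 0.250000); Gamma_ppp = 0.000000, Gamma_ppq = 0.000000, Gamma_pqq = 0.000000, Gamma_qpp = 0.000000, Gamma_qpq = 0.000000, Gamma_qqq = 0.819512
  tau = 0.833333: gamma = (0.194444, 0.708333), gamma' = (1.666667, 0.250000); Gamma_ppp = 0.000000, Gamma_ppq = 0.000000, Gamma_pqq = 0.000000, Gamma_qpp = 0.000000, Gamma_qpq = 0.000000, Gamma_qqq = 0.793615
  tau = 1.000000: gamma = (0.500000, 0.750000), gamma' = (2.000000, 0.250000); Gamma_ppp = 0.000000, Gamma_ppq = 0.000000, Gamma_pqq = 0.000000, Gamma_qpp = 0.000000, Gamma_qpq = 0.000000, Gamma_qqq = 0.769231
step 0: V^p = 1.0000, V^q = -1.7500
step 1: k1 = (0.000000, 0.411765), k2 = (0.000000, 0.381552), k3 = (0.000000, 0.382695), k4 = (0.000000, 0.355477); V <- V + (h/6)(k1 + 2k2 + 2k3 + k4): V^p = 1.0000, V^q = -1.6225
step 2: k1 = (0.000000, 0.355483), k2 = (0.000000, 0.331033), k3 = (0.000000, 0.331896), k4 = (0.000000, 0.309740); V <- V + (h/6)(k1 + 2k2 + 2k3 + k4): V^p = 1.0000, V^q = -1.5118
step 3: k1 = (0.000000, 0.309744), k2 = (0.000000, 0.289713), k3 = (0.000000, 0.290375), k4 = (0.000000, 0.272125); V <- V + (h/6)(k1 + 2k2 + 2k3 + k4): V^p = 1.0000, V^q = -1.4151


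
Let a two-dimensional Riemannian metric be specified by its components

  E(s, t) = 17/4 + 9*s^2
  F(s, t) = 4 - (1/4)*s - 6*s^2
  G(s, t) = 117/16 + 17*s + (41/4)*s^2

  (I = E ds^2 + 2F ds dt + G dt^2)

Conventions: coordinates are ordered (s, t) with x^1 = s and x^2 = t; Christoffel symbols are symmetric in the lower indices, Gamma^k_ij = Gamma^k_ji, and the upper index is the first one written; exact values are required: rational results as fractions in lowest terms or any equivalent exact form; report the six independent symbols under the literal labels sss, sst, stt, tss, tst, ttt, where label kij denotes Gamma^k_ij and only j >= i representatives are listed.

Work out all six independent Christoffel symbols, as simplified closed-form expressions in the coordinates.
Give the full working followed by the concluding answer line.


E = 17/4 + 9*s^2; F = 4 - (1/4)*s - 6*s^2; G = 117/16 + 17*s + (41/4)*s^2
Gamma^k_ij = (1/2) g^{kl} (d_i g_jl + d_j g_il - d_l g_ij), with g^inv = (1/(EG-F^2)) [[G, -F], [-F, E]]
first partials: E_s = 18*s, E_t = 0, F_s = -1/4 - 12*s, F_t = 0, G_s = 17 + (41/2)*s, G_t = 0
D = EG - F^2 = 965/64 + (297/4)*s + (2517/16)*s^2 + 150*s^3 + (225/4)*s^4
expanded: Gamma^s_ss = (G E_s - 2F F_s + F E_t)/(2D), Gamma^s_st = (G E_t - F G_s)/(2D), Gamma^s_tt = (2G F_t - G G_s - F G_t)/(2D), Gamma^t_ss = (2E F_s - E E_t - F E_s)/(2D), Gamma^t_st = (E G_s - F E_t)/(2D), Gamma^t_tt = (E G_t - 2F F_t + F G_s)/(2D); substitute and cancel common factors

Answer: Gamma_sss = (1296*s^3 + 9504*s^2 + 7280*s + 64)/(3600*s^4 + 9600*s^3 + 10068*s^2 + 4752*s + 965), Gamma_sst = (3936*s^3 + 3428*s^2 - 2488*s - 2176)/(3600*s^4 + 9600*s^3 + 10068*s^2 + 4752*s + 965), Gamma_stt = (-6724*s^3 - 16728*s^2 - 14045*s - 3978)/(3600*s^4 + 9600*s^3 + 10068*s^2 + 4752*s + 965), Gamma_tss = (-3456*s^3 - 5568*s - 68)/(3600*s^4 + 9600*s^3 + 10068*s^2 + 4752*s + 965), Gamma_tst = (5904*s^3 + 4896*s^2 + 2788*s + 2312)/(3600*s^4 + 9600*s^3 + 10068*s^2 + 4752*s + 965), Gamma_ttt = (-3936*s^3 - 3428*s^2 + 2488*s + 2176)/(3600*s^4 + 9600*s^3 + 10068*s^2 + 4752*s + 965)


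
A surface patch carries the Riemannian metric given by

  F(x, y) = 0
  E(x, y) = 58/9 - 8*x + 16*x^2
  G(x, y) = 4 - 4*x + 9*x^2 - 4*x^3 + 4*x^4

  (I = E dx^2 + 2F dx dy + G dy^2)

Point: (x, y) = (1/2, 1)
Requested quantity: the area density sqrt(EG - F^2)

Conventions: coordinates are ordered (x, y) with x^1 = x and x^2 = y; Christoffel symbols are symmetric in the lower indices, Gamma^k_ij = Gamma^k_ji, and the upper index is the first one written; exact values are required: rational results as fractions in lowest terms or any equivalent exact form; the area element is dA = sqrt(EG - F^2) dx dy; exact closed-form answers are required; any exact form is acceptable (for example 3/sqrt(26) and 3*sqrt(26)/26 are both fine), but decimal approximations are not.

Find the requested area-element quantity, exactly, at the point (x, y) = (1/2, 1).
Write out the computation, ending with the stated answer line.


E = 58/9, F = 0, G = 4; EG - F^2 = 232/9

Answer: sqrt(EG - F^2) = 2*sqrt(58)/3


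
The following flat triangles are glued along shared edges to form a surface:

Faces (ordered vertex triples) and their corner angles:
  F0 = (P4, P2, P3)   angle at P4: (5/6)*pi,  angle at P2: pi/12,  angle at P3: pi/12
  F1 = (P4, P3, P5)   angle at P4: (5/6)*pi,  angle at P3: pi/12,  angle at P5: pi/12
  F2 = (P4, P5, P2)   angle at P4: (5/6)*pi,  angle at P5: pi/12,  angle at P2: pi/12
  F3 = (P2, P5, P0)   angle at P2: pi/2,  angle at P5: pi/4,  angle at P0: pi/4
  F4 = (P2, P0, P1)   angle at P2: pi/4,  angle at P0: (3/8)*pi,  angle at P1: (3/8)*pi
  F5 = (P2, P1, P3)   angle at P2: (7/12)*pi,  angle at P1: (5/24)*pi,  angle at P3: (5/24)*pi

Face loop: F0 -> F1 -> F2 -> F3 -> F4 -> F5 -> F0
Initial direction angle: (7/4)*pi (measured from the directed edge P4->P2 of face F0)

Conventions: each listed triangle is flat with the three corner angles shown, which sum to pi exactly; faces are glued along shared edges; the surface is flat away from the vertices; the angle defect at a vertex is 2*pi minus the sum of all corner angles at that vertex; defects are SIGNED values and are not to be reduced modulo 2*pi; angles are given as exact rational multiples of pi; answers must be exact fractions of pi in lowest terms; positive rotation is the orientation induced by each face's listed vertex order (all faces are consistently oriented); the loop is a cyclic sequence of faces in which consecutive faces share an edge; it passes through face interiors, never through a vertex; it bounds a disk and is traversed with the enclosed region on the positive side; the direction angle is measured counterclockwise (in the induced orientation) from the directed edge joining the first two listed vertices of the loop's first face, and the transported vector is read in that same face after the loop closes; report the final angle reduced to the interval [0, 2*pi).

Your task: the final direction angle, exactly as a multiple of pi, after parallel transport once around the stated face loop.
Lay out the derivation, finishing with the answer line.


enclosed vertex P2: corner angles sum to (3/2)*pi, defect = 2*pi - (3/2)*pi = pi/2
enclosed vertex P4: corner angles sum to (5/2)*pi, defect = 2*pi - (5/2)*pi = -pi/2
summing the enclosed defects onto the initial angle, mod 2*pi in the induced orientation:
final angle = (7/4)*pi + 0 = (7/4)*pi (mod 2*pi)

Answer: final direction angle = (7/4)*pi


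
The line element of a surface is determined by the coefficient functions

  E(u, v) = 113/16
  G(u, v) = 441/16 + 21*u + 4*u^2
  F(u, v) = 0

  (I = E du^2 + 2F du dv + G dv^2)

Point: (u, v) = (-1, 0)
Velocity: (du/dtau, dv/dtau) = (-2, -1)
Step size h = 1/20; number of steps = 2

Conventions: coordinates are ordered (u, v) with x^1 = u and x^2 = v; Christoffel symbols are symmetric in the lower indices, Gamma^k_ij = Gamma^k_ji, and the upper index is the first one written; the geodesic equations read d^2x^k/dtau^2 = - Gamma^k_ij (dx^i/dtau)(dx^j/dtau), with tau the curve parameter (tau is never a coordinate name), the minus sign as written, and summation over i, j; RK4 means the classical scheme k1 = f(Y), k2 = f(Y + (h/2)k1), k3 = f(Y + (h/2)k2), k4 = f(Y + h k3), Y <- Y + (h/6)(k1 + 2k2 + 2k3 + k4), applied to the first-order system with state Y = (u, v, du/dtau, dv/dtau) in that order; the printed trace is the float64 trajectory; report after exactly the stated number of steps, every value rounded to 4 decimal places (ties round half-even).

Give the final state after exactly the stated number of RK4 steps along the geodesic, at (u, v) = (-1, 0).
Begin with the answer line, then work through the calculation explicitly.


Answer: u = -1.1948, v = -0.1138, du/dtau = -1.8881, dv/dtau = -1.2909

f(Y) = (du/dtau, dv/dtau, -Gamma^u_ij Y'^i Y'^j, -Gamma^v_ij Y'^i Y'^j) with the Gammas evaluated at the stage position; h = 0.050000; intermediate values shown to 6 dp
step 0: u = -1.0000, v = 0.0000, du/dtau = -2.0000, dv/dtau = -1.0000
step 1:
  k1: at (u, v) = (-1.000000, 0.000000), (du/dtau, dv/dtau) = (-2.000000, -1.000000); Gamma_uuu = 0.000000, Gamma_uuv = 0.000000, Gamma_uvv = -0.920354, Gamma_vuu = 0.000000, Gamma_vuv = 0.615385, Gamma_vvv = 0.000000; k1 = (-2.000000, -1.000000, 0.920354, -2.461538)
  k2: at (u, v) = (-1.050000, -0.025000), (du/dtau, dv/dtau) = (-1.976991, -1.061538); Gamma_uuu = 0.000000, Gamma_uuv = 0.000000, Gamma_uvv = -0.892035, Gamma_vuu = 0.000000, Gamma_vuv = 0.634921, Gamma_vvv = 0.000000; k2 = (-1.976991, -1.061538, 1.005202, -2.664955)
  k3: at (u, v) = (-1.049425, -0.026538), (du/dtau, dv/dtau) = (-1.974870, -1.066624); Gamma_uuu = 0.000000, Gamma_uuv = 0.000000, Gamma_uvv = -0.892361, Gamma_vuu = 0.000000, Gamma_vuv = 0.634689, Gamma_vvv = 0.000000; k3 = (-1.974870, -1.066624, 1.015227, -2.673872)
  k4: at (u, v) = (-1.098743, -0.053331), (du/dtau, dv/dtau) = (-1.949239, -1.133694); Gamma_uuu = 0.000000, Gamma_uuv = 0.000000, Gamma_uvv = -0.864428, Gamma_vuu = 0.000000, Gamma_vuv = 0.655198, Gamma_vvv = 0.000000; k4 = (-1.949239, -1.133694, 1.111016, -2.895764)
  Y <- Y + (h/6)(k1 + 2k2 + 2k3 + k4): u = -1.0988, v = -0.0533, du/dtau = -1.9494, dv/dtau = -1.1336
step 2:
  k1: at (u, v) = (-1.098775, -0.053250), (du/dtau, dv/dtau) = (-1.949398, -1.133625); Gamma_uuu = 0.000000, Gamma_uuv = 0.000000, Gamma_uvv = -0.864411, Gamma_vuu = 0.000000, Gamma_vuv = 0.655211, Gamma_vvv = 0.000000; k1 = (-1.949398, -1.133625, 1.110859, -2.895884)
  k2: at (u, v) = (-1.147510, -0.081591), (du/dtau, dv/dtau) = (-1.921627, -1.206022); Gamma_uuu = 0.000000, Gamma_uuv = 0.000000, Gamma_uvv = -0.836809, Gamma_vuu = 0.000000, Gamma_vuv = 0.676823, Gamma_vvv = 0.000000; k2 = (-1.921627, -1.206022, 1.217129, -3.137108)
  k3: at (u, v) = (-1.146815, -0.083401), (du/dtau, dv/dtau) = (-1.918970, -1.212052); Gamma_uuu = 0.000000, Gamma_uuv = 0.000000, Gamma_uvv = -0.837202, Gamma_vuu = 0.000000, Gamma_vuv = 0.676505, Gamma_vvv = 0.000000; k3 = (-1.918970, -1.212052, 1.229909, -3.146957)
  k4: at (u, v) = (-1.194723, -0.113853), (du/dtau, dv/dtau) = (-1.887903, -1.290973); Gamma_uuu = 0.000000, Gamma_uuv = 0.000000, Gamma_uvv = -0.810068, Gamma_vuu = 0.000000, Gamma_vuv = 0.699165, Gamma_vvv = 0.000000; k4 = (-1.887903, -1.290973, 1.350068, -3.408054)
  Y <- Y + (h/6)(k1 + 2k2 + 2k3 + k4): u = -1.1948, v = -0.1138, du/dtau = -1.8881, dv/dtau = -1.2909


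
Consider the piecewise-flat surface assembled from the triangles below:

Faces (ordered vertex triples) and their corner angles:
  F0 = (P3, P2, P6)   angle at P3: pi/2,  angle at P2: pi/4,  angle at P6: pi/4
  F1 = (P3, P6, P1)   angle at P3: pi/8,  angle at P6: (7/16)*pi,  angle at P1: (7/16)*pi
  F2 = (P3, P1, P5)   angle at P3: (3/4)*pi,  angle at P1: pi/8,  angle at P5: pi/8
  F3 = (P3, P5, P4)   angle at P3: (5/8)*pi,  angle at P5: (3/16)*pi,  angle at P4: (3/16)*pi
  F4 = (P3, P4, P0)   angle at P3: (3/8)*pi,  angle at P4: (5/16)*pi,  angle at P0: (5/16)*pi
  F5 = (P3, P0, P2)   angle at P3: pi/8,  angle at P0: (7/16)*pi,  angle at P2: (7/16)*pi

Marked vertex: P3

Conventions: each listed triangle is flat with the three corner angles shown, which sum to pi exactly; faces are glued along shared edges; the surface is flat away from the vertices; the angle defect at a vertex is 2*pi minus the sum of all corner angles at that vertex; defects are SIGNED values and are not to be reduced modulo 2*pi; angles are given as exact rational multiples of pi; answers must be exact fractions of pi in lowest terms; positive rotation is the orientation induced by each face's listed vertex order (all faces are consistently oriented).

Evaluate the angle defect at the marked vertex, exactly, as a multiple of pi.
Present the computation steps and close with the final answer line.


Sum of corner angles at P3: (5/2)*pi
defect = 2*pi - (5/2)*pi

Answer: defect(P3) = -pi/2


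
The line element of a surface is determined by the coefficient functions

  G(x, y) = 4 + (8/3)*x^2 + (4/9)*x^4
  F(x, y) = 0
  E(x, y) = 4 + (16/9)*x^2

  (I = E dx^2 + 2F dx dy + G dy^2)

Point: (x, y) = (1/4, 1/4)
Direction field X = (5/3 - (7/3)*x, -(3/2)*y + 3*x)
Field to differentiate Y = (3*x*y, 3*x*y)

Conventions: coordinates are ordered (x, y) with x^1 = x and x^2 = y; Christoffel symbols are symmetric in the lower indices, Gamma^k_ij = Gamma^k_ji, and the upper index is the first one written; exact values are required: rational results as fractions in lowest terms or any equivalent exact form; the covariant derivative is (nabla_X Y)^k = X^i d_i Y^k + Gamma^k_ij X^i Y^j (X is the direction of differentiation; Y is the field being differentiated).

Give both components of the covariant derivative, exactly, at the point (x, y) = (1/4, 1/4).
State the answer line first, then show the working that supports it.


Answer: (nabla_X Y)^x = 41831/37888, (nabla_X Y)^y = 255/224

E = 37/9, F = 0, G = 2401/576 at the point
E_x = 8/9, E_y = 0, F_x = 0, F_y = 0, G_x = 49/36, G_y = 0
EG - F^2 = 88837/5184;  g^inv = (5184/88837) * [[2401/576, 0], [0, 37/9]]
first-kind symbols [ij,l] = (1/2)(d_i g_jl + d_j g_il - d_l g_ij): [xx,x] = E_x/2 = 4/9, [xx,y] = F_x - E_y/2 = 0, [xy,x] = E_y/2 = 0, [xy,y] = G_x/2 = 49/72, [yy,x] = F_y - G_x/2 = -49/72, [yy,y] = G_y/2 = 0
Gamma^x_ij = (G*[ij,x] - F*[ij,y])/(EG - F^2), Gamma^y_ij = (E*[ij,y] - F*[ij,x])/(EG - F^2)
Gamma_xxx = 4/37, Gamma_xxy = 0, Gamma_xyy = -49/296, Gamma_yxx = 0, Gamma_yxy = 8/49, Gamma_yyy = 0
X = (13/12, 3/8), Y = (3/16, 3/16) at the point


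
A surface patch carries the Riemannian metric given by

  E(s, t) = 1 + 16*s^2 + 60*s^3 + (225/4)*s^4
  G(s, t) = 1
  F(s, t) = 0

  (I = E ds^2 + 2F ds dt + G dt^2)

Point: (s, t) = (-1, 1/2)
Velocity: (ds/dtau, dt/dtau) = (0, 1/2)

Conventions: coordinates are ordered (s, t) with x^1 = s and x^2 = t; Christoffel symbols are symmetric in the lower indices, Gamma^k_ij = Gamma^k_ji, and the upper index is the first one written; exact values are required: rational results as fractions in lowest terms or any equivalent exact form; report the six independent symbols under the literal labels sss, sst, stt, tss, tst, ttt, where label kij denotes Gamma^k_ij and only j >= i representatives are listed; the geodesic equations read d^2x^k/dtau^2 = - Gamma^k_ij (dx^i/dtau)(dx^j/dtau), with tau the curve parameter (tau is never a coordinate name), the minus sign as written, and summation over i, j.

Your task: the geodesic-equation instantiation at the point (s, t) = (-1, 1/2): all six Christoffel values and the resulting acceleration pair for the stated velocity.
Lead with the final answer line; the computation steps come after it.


Answer: Gamma_sss = -154/53, Gamma_sst = 0, Gamma_stt = 0, Gamma_tss = 0, Gamma_tst = 0, Gamma_ttt = 0; accelerations (d^2s/dtau^2, d^2t/dtau^2) = (0, 0)

E = 53/4, F = 0, G = 1 at the point
E_s = -77, E_t = 0, F_s = 0, F_t = 0, G_s = 0, G_t = 0
EG - F^2 = 53/4;  g^inv = (4/53) * [[1, 0], [0, 53/4]]
first-kind symbols [ij,l] = (1/2)(d_i g_jl + d_j g_il - d_l g_ij): [ss,s] = E_s/2 = -77/2, [ss,t] = F_s - E_t/2 = 0, [st,s] = E_t/2 = 0, [st,t] = G_s/2 = 0, [tt,s] = F_t - G_s/2 = 0, [tt,t] = G_t/2 = 0
Gamma^s_ij = (G*[ij,s] - F*[ij,t])/(EG - F^2), Gamma^t_ij = (E*[ij,t] - F*[ij,s])/(EG - F^2)
Gamma_sss = -154/53, Gamma_sst = 0, Gamma_stt = 0, Gamma_tss = 0, Gamma_tst = 0, Gamma_ttt = 0
d^2s/dtau^2 = -(Gamma_sss*(0)^2 + 2*Gamma_sst*(0)*(1/2) + Gamma_stt*(1/2)^2) = 0
d^2t/dtau^2 = -(Gamma_tss*(0)^2 + 2*Gamma_tst*(0)*(1/2) + Gamma_ttt*(1/2)^2) = 0


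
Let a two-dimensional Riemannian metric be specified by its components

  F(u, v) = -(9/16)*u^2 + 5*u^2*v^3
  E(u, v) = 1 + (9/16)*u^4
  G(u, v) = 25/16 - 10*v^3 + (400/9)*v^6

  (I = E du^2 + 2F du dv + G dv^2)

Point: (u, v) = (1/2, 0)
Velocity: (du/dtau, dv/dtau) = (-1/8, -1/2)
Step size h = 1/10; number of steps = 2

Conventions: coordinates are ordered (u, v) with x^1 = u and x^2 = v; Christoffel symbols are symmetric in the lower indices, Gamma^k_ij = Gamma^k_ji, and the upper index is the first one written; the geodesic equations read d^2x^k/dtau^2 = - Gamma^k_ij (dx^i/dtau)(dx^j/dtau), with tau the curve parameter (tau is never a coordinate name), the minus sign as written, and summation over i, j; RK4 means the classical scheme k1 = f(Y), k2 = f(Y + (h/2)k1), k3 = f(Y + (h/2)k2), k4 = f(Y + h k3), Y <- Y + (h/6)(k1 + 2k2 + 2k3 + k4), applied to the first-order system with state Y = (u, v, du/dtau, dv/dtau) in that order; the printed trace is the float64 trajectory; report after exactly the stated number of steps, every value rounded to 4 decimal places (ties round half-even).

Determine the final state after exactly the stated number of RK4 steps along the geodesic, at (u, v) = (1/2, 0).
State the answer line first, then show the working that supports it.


Answer: u = 0.4750, v = -0.0998, du/dtau = -0.1256, dv/dtau = -0.4974

f(Y) = (du/dtau, dv/dtau, -Gamma^u_ij Y'^i Y'^j, -Gamma^v_ij Y'^i Y'^j) with the Gammas evaluated at the stage position; h = 0.100000; intermediate values shown to 6 dp
step 0: u = 0.5000, v = 0.0000, du/dtau = -0.1250, dv/dtau = -0.5000
step 1:
  k1: at (u, v) = (0.500000, 0.000000), (du/dtau, dv/dtau) = (-0.125000, -0.500000); Gamma_uuu = 0.088020, Gamma_uuv = 0.000000, Gamma_uvv = 0.000000, Gamma_vuu = -0.352078, Gamma_vuv = 0.000000, Gamma_vvv = 0.000000; k1 = (-0.125000, -0.500000, -0.001375, 0.005501)
  k2: at (u, v) = (0.493750, -0.025000), (du/dtau, dv/dtau) = (-0.125069, -0.499725); Gamma_uuu = 0.084843, Gamma_uuv = 0.000000, Gamma_uvv = 0.001432, Gamma_vuu = -0.348067, Gamma_vuv = 0.000000, Gamma_vvv = -0.005875; k2 = (-0.125069, -0.499725, -0.001685, 0.006912)
  k3: at (u, v) = (0.493747, -0.024986), (du/dtau, dv/dtau) = (-0.125084, -0.499654); Gamma_uuu = 0.084842, Gamma_uuv = 0.000000, Gamma_uvv = 0.001430, Gamma_vuu = -0.348065, Gamma_vuv = 0.000000, Gamma_vvv = -0.005868; k3 = (-0.125084, -0.499654, -0.001685, 0.006911)
  k4: at (u, v) = (0.487492, -0.049965), (du/dtau, dv/dtau) = (-0.125168, -0.499309); Gamma_uuu = 0.081687, Gamma_uuv = 0.000000, Gamma_uvv = 0.005578, Gamma_vuu = -0.344112, Gamma_vuv = 0.000000, Gamma_vvv = -0.023497; k4 = (-0.125168, -0.499309, -0.002670, 0.011249)
  Y <- Y + (h/6)(k1 + 2k2 + 2k3 + k4): u = 0.4875, v = -0.0500, du/dtau = -0.1252, dv/dtau = -0.4993
step 2:
  k1: at (u, v) = (0.487492, -0.049968), (du/dtau, dv/dtau) = (-0.125180, -0.499260); Gamma_uuu = 0.081687, Gamma_uuv = 0.000000, Gamma_uvv = 0.005578, Gamma_vuu = -0.344112, Gamma_vuv = 0.000000, Gamma_vvv = -0.023499; k1 = (-0.125180, -0.499260, -0.002670, 0.011250)
  k2: at (u, v) = (0.481233, -0.074931), (du/dtau, dv/dtau) = (-0.125313, -0.498698); Gamma_uuu = 0.078514, Gamma_uuv = 0.000000, Gamma_uvv = 0.012214, Gamma_vuu = -0.340295, Gamma_vuv = 0.000000, Gamma_vvv = -0.052937; k2 = (-0.125313, -0.498698, -0.004270, 0.018509)
  k3: at (u, v) = (0.481226, -0.074903), (du/dtau, dv/dtau) = (-0.125393, -0.498335); Gamma_uuu = 0.078511, Gamma_uuv = 0.000000, Gamma_uvv = 0.012204, Gamma_vuu = -0.340291, Gamma_vuv = 0.000000, Gamma_vvv = -0.052897; k3 = (-0.125393, -0.498335, -0.004265, 0.018487)
  k4: at (u, v) = (0.474953, -0.099801), (du/dtau, dv/dtau) = (-0.125606, -0.497411); Gamma_uuu = 0.075281, Gamma_uuv = 0.000000, Gamma_uvv = 0.021050, Gamma_vuu = -0.336669, Gamma_vuv = 0.000000, Gamma_vvv = -0.094138; k4 = (-0.125606, -0.497411, -0.006396, 0.028603)
  Y <- Y + (h/6)(k1 + 2k2 + 2k3 + k4): u = 0.4750, v = -0.0998, du/dtau = -0.1256, dv/dtau = -0.4974


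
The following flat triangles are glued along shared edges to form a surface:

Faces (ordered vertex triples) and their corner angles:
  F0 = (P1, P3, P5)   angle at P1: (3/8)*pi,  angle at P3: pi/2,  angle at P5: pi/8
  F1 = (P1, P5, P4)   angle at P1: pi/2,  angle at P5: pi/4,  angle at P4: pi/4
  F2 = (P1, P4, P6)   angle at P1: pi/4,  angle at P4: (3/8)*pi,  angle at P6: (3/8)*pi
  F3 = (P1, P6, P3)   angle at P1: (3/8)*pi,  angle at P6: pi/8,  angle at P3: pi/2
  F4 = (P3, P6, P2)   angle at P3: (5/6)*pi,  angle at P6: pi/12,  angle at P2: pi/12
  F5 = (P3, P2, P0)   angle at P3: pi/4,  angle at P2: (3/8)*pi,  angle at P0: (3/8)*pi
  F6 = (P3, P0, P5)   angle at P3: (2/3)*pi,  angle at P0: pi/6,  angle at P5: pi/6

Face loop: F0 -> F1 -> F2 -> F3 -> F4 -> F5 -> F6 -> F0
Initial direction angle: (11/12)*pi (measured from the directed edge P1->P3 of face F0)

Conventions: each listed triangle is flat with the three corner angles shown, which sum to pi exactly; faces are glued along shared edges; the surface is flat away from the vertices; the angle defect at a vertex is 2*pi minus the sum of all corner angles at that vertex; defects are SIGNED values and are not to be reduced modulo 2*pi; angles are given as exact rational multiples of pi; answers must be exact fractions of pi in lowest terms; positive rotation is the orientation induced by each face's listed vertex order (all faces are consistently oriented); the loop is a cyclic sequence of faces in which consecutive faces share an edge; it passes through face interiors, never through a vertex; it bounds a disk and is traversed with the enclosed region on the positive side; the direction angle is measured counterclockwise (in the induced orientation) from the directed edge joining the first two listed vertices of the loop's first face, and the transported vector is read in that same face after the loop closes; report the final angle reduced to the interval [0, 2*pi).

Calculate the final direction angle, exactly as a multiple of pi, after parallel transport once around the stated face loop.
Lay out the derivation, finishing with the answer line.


enclosed vertex P1: corner angles sum to (3/2)*pi, defect = 2*pi - (3/2)*pi = pi/2
enclosed vertex P3: corner angles sum to (11/4)*pi, defect = 2*pi - (11/4)*pi = (-3/4)*pi
holonomy = initial angle + sum of enclosed defects (mod 2*pi), positive in the induced orientation
final angle = (11/12)*pi - pi/4 = (2/3)*pi (mod 2*pi)

Answer: final direction angle = (2/3)*pi
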